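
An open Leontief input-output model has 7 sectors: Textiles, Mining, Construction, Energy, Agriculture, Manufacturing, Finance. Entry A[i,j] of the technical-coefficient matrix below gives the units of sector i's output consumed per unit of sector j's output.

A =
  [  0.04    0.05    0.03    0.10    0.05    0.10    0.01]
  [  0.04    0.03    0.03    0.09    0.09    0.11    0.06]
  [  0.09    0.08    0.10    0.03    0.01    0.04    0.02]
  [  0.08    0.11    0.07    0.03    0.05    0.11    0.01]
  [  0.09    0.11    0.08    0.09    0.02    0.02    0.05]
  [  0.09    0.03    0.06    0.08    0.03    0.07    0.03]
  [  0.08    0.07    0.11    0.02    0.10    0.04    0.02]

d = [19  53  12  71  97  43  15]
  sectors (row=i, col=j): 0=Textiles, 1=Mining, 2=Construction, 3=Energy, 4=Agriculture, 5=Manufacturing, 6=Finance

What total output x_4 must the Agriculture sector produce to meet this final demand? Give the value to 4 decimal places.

130.4362

Form M = I − A:
  [  0.96   -0.05   -0.03   -0.10   -0.05   -0.10   -0.01]
  [ -0.04    0.97   -0.03   -0.09   -0.09   -0.11   -0.06]
  [ -0.09   -0.08    0.90   -0.03   -0.01   -0.04   -0.02]
  [ -0.08   -0.11   -0.07    0.97   -0.05   -0.11   -0.01]
  [ -0.09   -0.11   -0.08   -0.09    0.98   -0.02   -0.05]
  [ -0.09   -0.03   -0.06   -0.08   -0.03    0.93   -0.03]
  [ -0.08   -0.07   -0.11   -0.02   -0.10   -0.04    0.98]
Leontief inverse L = M⁻¹:
  [  1.0882    0.0940    0.0712    0.1436    0.0797    0.1511    0.0285]
  [  0.0987    1.0841    0.0826    0.1403    0.1260    0.1652    0.0820]
  [  0.1328    0.1188    1.1390    0.0717    0.0395    0.0883    0.0373]
  [  0.1349    0.1573    0.1174    1.0858    0.0866    0.1699    0.0341]
  [  0.1439    0.1622    0.1298    0.1407    1.0610    0.0828    0.0722]
  [  0.1376    0.0744    0.1025    0.1233    0.0603    1.1212    0.0467]
  [  0.1338    0.1212    0.1594    0.0713    0.1324    0.0917    1.0427]
Total output x = L · d:
  x_0 = 1.0882·19 + 0.0940·53 + 0.0712·12 + 0.1436·71 + 0.0797·97 + 0.1511·43 + 0.0285·15 = 51.3674
  x_1 = 0.0987·19 + 1.0841·53 + 0.0826·12 + 0.1403·71 + 0.1260·97 + 0.1652·43 + 0.0820·15 = 90.8436
  x_2 = 0.1328·19 + 0.1188·53 + 1.1390·12 + 0.0717·71 + 0.0395·97 + 0.0883·43 + 0.0373·15 = 35.7590
  x_3 = 0.1349·19 + 0.1573·53 + 0.1174·12 + 1.0858·71 + 0.0866·97 + 0.1699·43 + 0.0341·15 = 105.6225
  x_4 = 0.1439·19 + 0.1622·53 + 0.1298·12 + 0.1407·71 + 1.0610·97 + 0.0828·43 + 0.0722·15 = 130.4362
  x_5 = 0.1376·19 + 0.0744·53 + 0.1025·12 + 0.1233·71 + 0.0603·97 + 1.1212·43 + 0.0467·15 = 71.2991
  x_6 = 0.1338·19 + 0.1212·53 + 0.1594·12 + 0.0713·71 + 0.1324·97 + 0.0917·43 + 1.0427·15 = 48.3775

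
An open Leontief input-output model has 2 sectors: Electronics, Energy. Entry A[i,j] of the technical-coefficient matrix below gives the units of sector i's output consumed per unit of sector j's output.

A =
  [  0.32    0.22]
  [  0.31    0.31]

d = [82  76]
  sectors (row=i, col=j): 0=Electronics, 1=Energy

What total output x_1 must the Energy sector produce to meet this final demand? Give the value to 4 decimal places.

192.2693

Form M = I − A:
  [  0.68   -0.22]
  [ -0.31    0.69]
Leontief inverse L = M⁻¹:
  [  1.7207    0.5486]
  [  0.7731    1.6958]
Total output x = L · d:
  x_0 = 1.7207·82 + 0.5486·76 = 182.7930
  x_1 = 0.7731·82 + 1.6958·76 = 192.2693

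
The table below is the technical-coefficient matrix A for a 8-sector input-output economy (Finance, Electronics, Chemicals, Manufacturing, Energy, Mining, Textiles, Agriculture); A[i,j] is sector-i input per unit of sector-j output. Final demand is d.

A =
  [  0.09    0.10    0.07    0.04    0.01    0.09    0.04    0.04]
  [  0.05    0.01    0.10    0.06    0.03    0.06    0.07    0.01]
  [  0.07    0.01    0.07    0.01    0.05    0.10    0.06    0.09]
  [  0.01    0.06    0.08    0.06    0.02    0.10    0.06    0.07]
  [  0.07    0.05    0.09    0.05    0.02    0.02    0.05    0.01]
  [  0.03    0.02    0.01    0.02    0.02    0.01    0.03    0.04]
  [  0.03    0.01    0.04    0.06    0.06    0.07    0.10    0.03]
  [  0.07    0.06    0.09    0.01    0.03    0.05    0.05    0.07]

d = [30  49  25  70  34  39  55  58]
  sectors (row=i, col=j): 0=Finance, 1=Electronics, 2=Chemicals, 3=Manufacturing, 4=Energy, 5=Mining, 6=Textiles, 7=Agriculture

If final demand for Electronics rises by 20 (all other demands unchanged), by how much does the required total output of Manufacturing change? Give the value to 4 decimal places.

Form M = I − A:
  [  0.91   -0.10   -0.07   -0.04   -0.01   -0.09   -0.04   -0.04]
  [ -0.05    0.99   -0.10   -0.06   -0.03   -0.06   -0.07   -0.01]
  [ -0.07   -0.01    0.93   -0.01   -0.05   -0.10   -0.06   -0.09]
  [ -0.01   -0.06   -0.08    0.94   -0.02   -0.10   -0.06   -0.07]
  [ -0.07   -0.05   -0.09   -0.05    0.98   -0.02   -0.05   -0.01]
  [ -0.03   -0.02   -0.01   -0.02   -0.02    0.99   -0.03   -0.04]
  [ -0.03   -0.01   -0.04   -0.06   -0.06   -0.07    0.90   -0.03]
  [ -0.07   -0.06   -0.09   -0.01   -0.03   -0.05   -0.05    0.93]
Leontief inverse L = M⁻¹:
  [  1.1319    0.1297    0.1207    0.0686    0.0334    0.1403    0.0838    0.0760]
  [  0.0826    1.0333    0.1393    0.0832    0.0513    0.1034    0.1075    0.0429]
  [  0.1118    0.0399    1.1160    0.0339    0.0729    0.1437    0.1006    0.1260]
  [  0.0461    0.0844    0.1265    1.0857    0.0442    0.1453    0.1027    0.1069]
  [  0.1029    0.0732    0.1308    0.0730    1.0396    0.0635    0.0859    0.0400]
  [  0.0464    0.0329    0.0309    0.0315    0.0293    1.0293    0.0477    0.0538]
  [  0.0609    0.0335    0.0793    0.0855    0.0812    0.1094    1.1389    0.0594]
  [  0.1109    0.0871    0.1376    0.0341    0.0528    0.0960    0.0906    1.1045]
Total output x = L · d:
  x_0 = 1.1319·30 + 0.1297·49 + 0.1207·25 + 0.0686·70 + 0.0334·34 + 0.1403·39 + 0.0838·55 + 0.0760·58 = 63.7603
  x_1 = 0.0826·30 + 1.0333·49 + 0.1393·25 + 0.0832·70 + 0.0513·34 + 0.1034·39 + 0.1075·55 + 0.0429·58 = 76.5940
  x_2 = 0.1118·30 + 0.0399·49 + 1.1160·25 + 0.0339·70 + 0.0729·34 + 0.1437·39 + 0.1006·55 + 0.1260·58 = 56.4981
  x_3 = 0.0461·30 + 0.0844·49 + 0.1265·25 + 1.0857·70 + 0.0442·34 + 0.1453·39 + 0.1027·55 + 0.1069·58 = 103.6938
  x_4 = 0.1029·30 + 0.0732·49 + 0.1308·25 + 0.0730·70 + 1.0396·34 + 0.0635·39 + 0.0859·55 + 0.0400·58 = 59.9260
  x_5 = 0.0464·30 + 0.0329·49 + 0.0309·25 + 0.0315·70 + 0.0293·34 + 1.0293·39 + 0.0477·55 + 0.0538·58 = 52.8677
  x_6 = 0.0609·30 + 0.0335·49 + 0.0793·25 + 0.0855·70 + 0.0812·34 + 0.1094·39 + 1.1389·55 + 0.0594·58 = 84.5521
  x_7 = 0.1109·30 + 0.0871·49 + 0.1376·25 + 0.0341·70 + 0.0528·34 + 0.0960·39 + 0.0906·55 + 1.1045·58 = 88.0101
Δx_3 = L[3,1] · Δd_1 = 0.0844 · 20 = 1.6883

1.6883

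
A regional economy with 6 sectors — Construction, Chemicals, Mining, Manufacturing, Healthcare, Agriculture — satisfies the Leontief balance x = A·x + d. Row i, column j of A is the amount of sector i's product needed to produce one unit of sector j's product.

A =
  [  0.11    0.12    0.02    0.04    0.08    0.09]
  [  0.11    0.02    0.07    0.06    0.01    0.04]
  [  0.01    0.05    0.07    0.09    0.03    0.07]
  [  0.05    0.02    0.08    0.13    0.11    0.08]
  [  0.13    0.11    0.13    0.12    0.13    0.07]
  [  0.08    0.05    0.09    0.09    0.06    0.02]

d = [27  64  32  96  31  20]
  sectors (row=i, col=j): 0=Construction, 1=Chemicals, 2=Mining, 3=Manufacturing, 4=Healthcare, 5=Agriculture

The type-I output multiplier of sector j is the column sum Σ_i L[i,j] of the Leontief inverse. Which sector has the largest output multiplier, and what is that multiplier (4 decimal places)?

Form M = I − A:
  [  0.89   -0.12   -0.02   -0.04   -0.08   -0.09]
  [ -0.11    0.98   -0.07   -0.06   -0.01   -0.04]
  [ -0.01   -0.05    0.93   -0.09   -0.03   -0.07]
  [ -0.05   -0.02   -0.08    0.87   -0.11   -0.08]
  [ -0.13   -0.11   -0.13   -0.12    0.87   -0.07]
  [ -0.08   -0.05   -0.09   -0.09   -0.06    0.98]
Leontief inverse L = M⁻¹:
  [  1.1847    0.1739    0.0806    0.1082    0.1371    0.1403]
  [  0.1516    1.0559    0.1060    0.1053    0.0483    0.0766]
  [  0.0498    0.0790    1.1144    0.1433    0.0692    0.1040]
  [  0.1176    0.0740    0.1509    1.2145    0.1798    0.1366]
  [  0.2306    0.1890    0.2242    0.2307    1.2201    0.1509]
  [  0.1339    0.0937    0.1419    0.1530    0.1112    1.0671]
Total output x = L · d:
  x_0 = 1.1847·27 + 0.1739·64 + 0.0806·32 + 0.1082·96 + 0.1371·31 + 0.1403·20 = 63.1430
  x_1 = 0.1516·27 + 1.0559·64 + 0.1060·32 + 0.1053·96 + 0.0483·31 + 0.0766·20 = 88.2016
  x_2 = 0.0498·27 + 0.0790·64 + 1.1144·32 + 0.1433·96 + 0.0692·31 + 0.1040·20 = 60.0415
  x_3 = 0.1176·27 + 0.0740·64 + 0.1509·32 + 1.2145·96 + 0.1798·31 + 0.1366·20 = 137.6430
  x_4 = 0.2306·27 + 0.1890·64 + 0.2242·32 + 0.2307·96 + 1.2201·31 + 0.1509·20 = 88.4917
  x_5 = 0.1339·27 + 0.0937·64 + 0.1419·32 + 0.1530·96 + 0.1112·31 + 1.0671·20 = 53.6353
Output multipliers (column sums of L):
  Construction: 1.8683
  Chemicals: 1.6655
  Mining: 1.8180
  Manufacturing: 1.9551
  Healthcare: 1.7658
  Agriculture: 1.6756

Manufacturing (1.9551)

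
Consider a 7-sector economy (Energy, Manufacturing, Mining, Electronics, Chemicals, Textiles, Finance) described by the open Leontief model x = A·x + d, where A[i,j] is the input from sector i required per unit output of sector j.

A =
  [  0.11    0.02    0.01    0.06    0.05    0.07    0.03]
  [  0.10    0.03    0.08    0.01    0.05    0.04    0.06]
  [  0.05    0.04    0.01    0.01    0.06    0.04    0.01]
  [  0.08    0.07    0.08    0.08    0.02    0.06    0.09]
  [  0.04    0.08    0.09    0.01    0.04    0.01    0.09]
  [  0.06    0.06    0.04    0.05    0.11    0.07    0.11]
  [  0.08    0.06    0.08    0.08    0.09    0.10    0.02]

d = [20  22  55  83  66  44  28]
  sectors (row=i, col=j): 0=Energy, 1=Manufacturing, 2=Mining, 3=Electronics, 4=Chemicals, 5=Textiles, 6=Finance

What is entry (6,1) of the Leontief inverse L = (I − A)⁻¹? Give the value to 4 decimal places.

Form M = I − A:
  [  0.89   -0.02   -0.01   -0.06   -0.05   -0.07   -0.03]
  [ -0.10    0.97   -0.08   -0.01   -0.05   -0.04   -0.06]
  [ -0.05   -0.04    0.99   -0.01   -0.06   -0.04   -0.01]
  [ -0.08   -0.07   -0.08    0.92   -0.02   -0.06   -0.09]
  [ -0.04   -0.08   -0.09   -0.01    0.96   -0.01   -0.09]
  [ -0.06   -0.06   -0.04   -0.05   -0.11    0.93   -0.11]
  [ -0.08   -0.06   -0.08   -0.08   -0.09   -0.10    0.98]
Leontief inverse L = M⁻¹:
  [  1.1563    0.0495    0.0402    0.0888    0.0854    0.1047    0.0666]
  [  0.1451    1.0582    0.1080    0.0349    0.0870    0.0739    0.0898]
  [  0.0771    0.0582    1.0299    0.0238    0.0817    0.0585    0.0327]
  [  0.1418    0.1091    0.1219    1.1169    0.0688    0.1077    0.1333]
  [  0.0835    0.1076    0.1211    0.0321    1.0757    0.0423    0.1169]
  [  0.1215    0.1048    0.0894    0.0864    0.1621    1.1172    0.1593]
  [  0.1412    0.1031    0.1242    0.1143    0.1399    0.1445    1.0719]
Total output x = L · d:
  x_0 = 1.1563·20 + 0.0495·22 + 0.0402·55 + 0.0888·83 + 0.0854·66 + 0.1047·44 + 0.0666·28 = 45.9071
  x_1 = 0.1451·20 + 1.0582·22 + 0.1080·55 + 0.0349·83 + 0.0870·66 + 0.0739·44 + 0.0898·28 = 46.5292
  x_2 = 0.0771·20 + 0.0582·22 + 1.0299·55 + 0.0238·83 + 0.0817·66 + 0.0585·44 + 0.0327·28 = 70.3210
  x_3 = 0.1418·20 + 0.1091·22 + 0.1219·55 + 1.1169·83 + 0.0688·66 + 0.1077·44 + 0.1333·28 = 117.6566
  x_4 = 0.0835·20 + 0.1076·22 + 0.1211·55 + 0.0321·83 + 1.0757·66 + 0.0423·44 + 0.1169·28 = 89.4858
  x_5 = 0.1215·20 + 0.1048·22 + 0.0894·55 + 0.0864·83 + 0.1621·66 + 1.1172·44 + 0.1593·28 = 81.1359
  x_6 = 0.1412·20 + 0.1031·22 + 0.1242·55 + 0.1143·83 + 0.1399·66 + 0.1445·44 + 1.0719·28 = 67.0100

L[6,1] = 0.1031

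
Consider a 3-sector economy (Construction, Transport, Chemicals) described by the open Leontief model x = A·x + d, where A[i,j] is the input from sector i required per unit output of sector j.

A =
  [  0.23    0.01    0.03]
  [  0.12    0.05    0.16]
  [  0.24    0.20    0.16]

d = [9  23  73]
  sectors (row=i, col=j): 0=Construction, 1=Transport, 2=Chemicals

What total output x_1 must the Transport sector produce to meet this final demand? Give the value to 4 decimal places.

43.4178

Form M = I − A:
  [  0.77   -0.01   -0.03]
  [ -0.12    0.95   -0.16]
  [ -0.24   -0.20    0.84]
Leontief inverse L = M⁻¹:
  [  1.3187    0.0248    0.0518]
  [  0.2396    1.1011    0.2183]
  [  0.4338    0.2693    1.2573]
Total output x = L · d:
  x_0 = 1.3187·9 + 0.0248·23 + 0.0518·73 = 16.2214
  x_1 = 0.2396·9 + 1.1011·23 + 0.2183·73 = 43.4178
  x_2 = 0.4338·9 + 0.2693·23 + 1.2573·73 = 101.8770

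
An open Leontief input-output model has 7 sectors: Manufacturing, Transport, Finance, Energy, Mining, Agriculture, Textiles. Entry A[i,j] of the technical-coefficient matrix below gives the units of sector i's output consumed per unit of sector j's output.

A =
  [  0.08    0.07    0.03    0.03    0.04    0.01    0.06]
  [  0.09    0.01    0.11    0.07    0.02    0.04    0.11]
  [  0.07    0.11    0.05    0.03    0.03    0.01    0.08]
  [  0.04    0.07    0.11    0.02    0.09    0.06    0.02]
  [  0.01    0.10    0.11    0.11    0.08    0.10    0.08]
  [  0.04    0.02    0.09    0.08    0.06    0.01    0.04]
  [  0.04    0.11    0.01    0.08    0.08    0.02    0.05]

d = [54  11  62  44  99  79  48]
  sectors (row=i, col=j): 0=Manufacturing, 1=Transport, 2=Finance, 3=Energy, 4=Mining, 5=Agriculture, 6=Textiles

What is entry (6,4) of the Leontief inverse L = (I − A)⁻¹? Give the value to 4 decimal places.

L[6,4] = 0.1193

Form M = I − A:
  [  0.92   -0.07   -0.03   -0.03   -0.04   -0.01   -0.06]
  [ -0.09    0.99   -0.11   -0.07   -0.02   -0.04   -0.11]
  [ -0.07   -0.11    0.95   -0.03   -0.03   -0.01   -0.08]
  [ -0.04   -0.07   -0.11    0.98   -0.09   -0.06   -0.02]
  [ -0.01   -0.10   -0.11   -0.11    0.92   -0.10   -0.08]
  [ -0.04   -0.02   -0.09   -0.08   -0.06    0.99   -0.04]
  [ -0.04   -0.11   -0.01   -0.08   -0.08   -0.02    0.95]
Leontief inverse L = M⁻¹:
  [  1.1116    0.1087    0.0666    0.0619    0.0692    0.0290    0.0968]
  [  0.1313    1.0692    0.1554    0.1099    0.0623    0.0622    0.1554]
  [  0.1088    0.1549    1.0935    0.0677    0.0633    0.0314    0.1250]
  [  0.0787    0.1212    0.1632    1.0634    0.1271    0.0860    0.0695]
  [  0.0631    0.1712    0.1879    0.1707    1.1378    0.1377    0.1448]
  [  0.0707    0.0665    0.1324    0.1121    0.0939    1.0327    0.0771]
  [  0.0766    0.1560    0.0647    0.1223    0.1193    0.0493    1.0957]
Total output x = L · d:
  x_0 = 1.1116·54 + 0.1087·11 + 0.0666·62 + 0.0619·44 + 0.0692·99 + 0.0290·79 + 0.0968·48 = 81.8610
  x_1 = 0.1313·54 + 1.0692·11 + 0.1554·62 + 0.1099·44 + 0.0623·99 + 0.0622·79 + 0.1554·48 = 51.8702
  x_2 = 0.1088·54 + 0.1549·11 + 1.0935·62 + 0.0677·44 + 0.0633·99 + 0.0314·79 + 0.1250·48 = 93.1009
  x_3 = 0.0787·54 + 0.1212·11 + 0.1632·62 + 1.0634·44 + 0.1271·99 + 0.0860·79 + 0.0695·48 = 85.2004
  x_4 = 0.0631·54 + 0.1712·11 + 0.1879·62 + 0.1707·44 + 1.1378·99 + 0.1377·79 + 0.1448·48 = 154.9227
  x_5 = 0.0707·54 + 0.0665·11 + 0.1324·62 + 0.1121·44 + 0.0939·99 + 1.0327·79 + 0.0771·48 = 112.2667
  x_6 = 0.0766·54 + 0.1560·11 + 0.0647·62 + 0.1223·44 + 0.1193·99 + 0.0493·79 + 1.0957·48 = 83.5435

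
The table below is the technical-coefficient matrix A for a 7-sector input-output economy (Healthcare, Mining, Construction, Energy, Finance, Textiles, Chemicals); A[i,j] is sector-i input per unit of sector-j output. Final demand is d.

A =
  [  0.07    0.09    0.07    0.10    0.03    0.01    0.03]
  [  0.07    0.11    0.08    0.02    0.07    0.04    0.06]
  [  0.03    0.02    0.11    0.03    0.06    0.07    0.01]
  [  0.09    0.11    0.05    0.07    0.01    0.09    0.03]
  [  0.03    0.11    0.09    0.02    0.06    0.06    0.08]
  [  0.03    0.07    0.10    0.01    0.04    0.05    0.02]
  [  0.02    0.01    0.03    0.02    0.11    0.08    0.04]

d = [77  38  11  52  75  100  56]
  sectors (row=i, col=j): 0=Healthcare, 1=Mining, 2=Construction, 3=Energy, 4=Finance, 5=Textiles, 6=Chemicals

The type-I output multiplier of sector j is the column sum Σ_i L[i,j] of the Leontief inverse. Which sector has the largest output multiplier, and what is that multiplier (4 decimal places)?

Form M = I − A:
  [  0.93   -0.09   -0.07   -0.10   -0.03   -0.01   -0.03]
  [ -0.07    0.89   -0.08   -0.02   -0.07   -0.04   -0.06]
  [ -0.03   -0.02    0.89   -0.03   -0.06   -0.07   -0.01]
  [ -0.09   -0.11   -0.05    0.93   -0.01   -0.09   -0.03]
  [ -0.03   -0.11   -0.09   -0.02    0.94   -0.06   -0.08]
  [ -0.03   -0.07   -0.10   -0.01   -0.04    0.95   -0.02]
  [ -0.02   -0.01   -0.03   -0.02   -0.11   -0.08    0.96]
Leontief inverse L = M⁻¹:
  [  1.1072    0.1428    0.1208    0.1291    0.0635    0.0474    0.0551]
  [  0.1047    1.1643    0.1389    0.0460    0.1133    0.0795    0.0900]
  [  0.0529    0.0563    1.1566    0.0478    0.0878    0.1006    0.0281]
  [  0.1295    0.1681    0.1082    1.0999    0.0473    0.1284    0.0567]
  [  0.0622    0.1606    0.1485    0.0421    1.1048    0.1013    0.1090]
  [  0.0531    0.1058    0.1447    0.0266    0.0695    1.0785    0.0389]
  [  0.0401    0.0476    0.0714    0.0346    0.1386    0.1091    1.0615]
Total output x = L · d:
  x_0 = 1.1072·77 + 0.1428·38 + 0.1208·11 + 0.1291·52 + 0.0635·75 + 0.0474·100 + 0.0551·56 = 111.3152
  x_1 = 0.1047·77 + 1.1643·38 + 0.1389·11 + 0.0460·52 + 0.1133·75 + 0.0795·100 + 0.0900·56 = 77.7103
  x_2 = 0.0529·77 + 0.0563·38 + 1.1566·11 + 0.0478·52 + 0.0878·75 + 0.1006·100 + 0.0281·56 = 39.6357
  x_3 = 0.1295·77 + 0.1681·38 + 0.1082·11 + 1.0999·52 + 0.0473·75 + 0.1284·100 + 0.0567·56 = 94.3032
  x_4 = 0.0622·77 + 0.1606·38 + 0.1485·11 + 0.0421·52 + 1.1048·75 + 0.1013·100 + 0.1090·56 = 113.8070
  x_5 = 0.0531·77 + 0.1058·38 + 0.1447·11 + 0.0266·52 + 0.0695·75 + 1.0785·100 + 0.0389·56 = 126.3186
  x_6 = 0.0401·77 + 0.0476·38 + 0.0714·11 + 0.0346·52 + 0.1386·75 + 0.1091·100 + 1.0615·56 = 88.2321
Output multipliers (column sums of L):
  Healthcare: 1.5495
  Mining: 1.8454
  Construction: 1.8891
  Energy: 1.4261
  Finance: 1.6249
  Textiles: 1.6448
  Chemicals: 1.4393

Construction (1.8891)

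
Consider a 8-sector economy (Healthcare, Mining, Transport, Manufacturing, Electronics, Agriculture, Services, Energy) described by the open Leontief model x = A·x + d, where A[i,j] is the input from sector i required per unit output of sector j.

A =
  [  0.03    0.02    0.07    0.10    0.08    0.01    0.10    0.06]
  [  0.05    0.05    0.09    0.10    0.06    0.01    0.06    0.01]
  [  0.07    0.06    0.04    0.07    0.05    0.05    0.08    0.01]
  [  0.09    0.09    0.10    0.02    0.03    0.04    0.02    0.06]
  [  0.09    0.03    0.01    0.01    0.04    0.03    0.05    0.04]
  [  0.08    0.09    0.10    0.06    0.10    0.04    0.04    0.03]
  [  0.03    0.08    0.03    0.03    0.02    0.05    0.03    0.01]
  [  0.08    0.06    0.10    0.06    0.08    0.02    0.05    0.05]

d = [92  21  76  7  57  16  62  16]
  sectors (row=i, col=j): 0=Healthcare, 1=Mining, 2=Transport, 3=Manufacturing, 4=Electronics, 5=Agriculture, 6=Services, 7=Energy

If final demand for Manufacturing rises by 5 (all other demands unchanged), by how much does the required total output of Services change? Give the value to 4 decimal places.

Form M = I − A:
  [  0.97   -0.02   -0.07   -0.10   -0.08   -0.01   -0.10   -0.06]
  [ -0.05    0.95   -0.09   -0.10   -0.06   -0.01   -0.06   -0.01]
  [ -0.07   -0.06    0.96   -0.07   -0.05   -0.05   -0.08   -0.01]
  [ -0.09   -0.09   -0.10    0.98   -0.03   -0.04   -0.02   -0.06]
  [ -0.09   -0.03   -0.01   -0.01    0.96   -0.03   -0.05   -0.04]
  [ -0.08   -0.09   -0.10   -0.06   -0.10    0.96   -0.04   -0.03]
  [ -0.03   -0.08   -0.03   -0.03   -0.02   -0.05    0.97   -0.01]
  [ -0.08   -0.06   -0.10   -0.06   -0.08   -0.02   -0.05    0.95]
Leontief inverse L = M⁻¹:
  [  1.0814    0.0679    0.1182    0.1388    0.1188    0.0367    0.1404    0.0867]
  [  0.0967    1.0932    0.1353    0.1393    0.0963    0.0342    0.0997    0.0340]
  [  0.1149    0.1036    1.0872    0.1111    0.0891    0.0733    0.1196    0.0341]
  [  0.1387    0.1336    0.1526    1.0710    0.0764    0.0631    0.0682    0.0853]
  [  0.1201    0.0576    0.0428    0.0409    1.0700    0.0446    0.0803    0.0585]
  [  0.1390    0.1412    0.1572    0.1133    0.1504    1.0683    0.0933    0.0601]
  [  0.0603    0.1092    0.0637    0.0601    0.0478    0.0646    1.0568    0.0246]
  [  0.1342    0.1077    0.1528    0.1088    0.1261    0.0466    0.0994    1.0786]
Total output x = L · d:
  x_0 = 1.0814·92 + 0.0679·21 + 0.1182·76 + 0.1388·7 + 0.1188·57 + 0.0367·16 + 0.1404·62 + 0.0867·16 = 128.3153
  x_1 = 0.0967·92 + 1.0932·21 + 0.1353·76 + 0.1393·7 + 0.0963·57 + 0.0342·16 + 0.0997·62 + 0.0340·16 = 55.8684
  x_2 = 0.1149·92 + 0.1036·21 + 1.0872·76 + 0.1111·7 + 0.0891·57 + 0.0733·16 + 0.1196·62 + 0.0341·16 = 110.3642
  x_3 = 0.1387·92 + 0.1336·21 + 0.1526·76 + 1.0710·7 + 0.0764·57 + 0.0631·16 + 0.0682·62 + 0.0853·16 = 45.6201
  x_4 = 0.1201·92 + 0.0576·21 + 0.0428·76 + 0.0409·7 + 1.0700·57 + 0.0446·16 + 0.0803·62 + 0.0585·16 = 83.4208
  x_5 = 0.1390·92 + 0.1412·21 + 0.1572·76 + 0.1133·7 + 0.1504·57 + 1.0683·16 + 0.0933·62 + 0.0601·16 = 60.9067
  x_6 = 0.0603·92 + 0.1092·21 + 0.0637·76 + 0.0601·7 + 0.0478·57 + 0.0646·16 + 1.0568·62 + 0.0246·16 = 82.7790
  x_7 = 0.1342·92 + 0.1077·21 + 0.1528·76 + 0.1088·7 + 0.1261·57 + 0.0466·16 + 0.0994·62 + 1.0786·16 = 58.3386
Δx_6 = L[6,3] · Δd_3 = 0.0601 · 5 = 0.3007

0.3007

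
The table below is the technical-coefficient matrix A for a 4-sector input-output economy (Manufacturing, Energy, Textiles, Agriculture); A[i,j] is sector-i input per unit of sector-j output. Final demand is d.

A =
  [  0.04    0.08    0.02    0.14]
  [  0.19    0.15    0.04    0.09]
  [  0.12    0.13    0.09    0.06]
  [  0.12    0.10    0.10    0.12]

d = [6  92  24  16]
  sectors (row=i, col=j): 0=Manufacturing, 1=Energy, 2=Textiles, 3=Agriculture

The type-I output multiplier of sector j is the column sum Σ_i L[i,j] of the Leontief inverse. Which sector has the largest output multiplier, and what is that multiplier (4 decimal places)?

Form M = I − A:
  [  0.96   -0.08   -0.02   -0.14]
  [ -0.19    0.85   -0.04   -0.09]
  [ -0.12   -0.13    0.91   -0.06]
  [ -0.12   -0.10   -0.10    0.88]
Leontief inverse L = M⁻¹:
  [  1.0985    0.1338    0.0511    0.1919]
  [  0.2764    1.2354    0.0797    0.1758]
  [  0.1978    0.2061    1.1265    0.1294]
  [  0.2037    0.1820    0.1440    1.1972]
Total output x = L · d:
  x_0 = 1.0985·6 + 0.1338·92 + 0.0511·24 + 0.1919·16 = 23.1975
  x_1 = 0.2764·6 + 1.2354·92 + 0.0797·24 + 0.1758·16 = 120.0356
  x_2 = 0.1978·6 + 0.2061·92 + 1.1265·24 + 0.1294·16 = 49.2564
  x_3 = 0.2037·6 + 0.1820·92 + 0.1440·24 + 1.1972·16 = 40.5828
Output multipliers (column sums of L):
  Manufacturing: 1.7764
  Energy: 1.7573
  Textiles: 1.4014
  Agriculture: 1.6942

Manufacturing (1.7764)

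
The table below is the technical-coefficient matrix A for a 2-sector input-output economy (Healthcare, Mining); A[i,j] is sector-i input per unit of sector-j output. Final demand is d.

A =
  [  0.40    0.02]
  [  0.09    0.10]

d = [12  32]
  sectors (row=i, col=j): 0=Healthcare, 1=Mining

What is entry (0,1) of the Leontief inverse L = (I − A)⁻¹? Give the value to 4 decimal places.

Form M = I − A:
  [  0.60   -0.02]
  [ -0.09    0.90]
Leontief inverse L = M⁻¹:
  [  1.6722    0.0372]
  [  0.1672    1.1148]
Total output x = L · d:
  x_0 = 1.6722·12 + 0.0372·32 = 21.2560
  x_1 = 0.1672·12 + 1.1148·32 = 37.6812

L[0,1] = 0.0372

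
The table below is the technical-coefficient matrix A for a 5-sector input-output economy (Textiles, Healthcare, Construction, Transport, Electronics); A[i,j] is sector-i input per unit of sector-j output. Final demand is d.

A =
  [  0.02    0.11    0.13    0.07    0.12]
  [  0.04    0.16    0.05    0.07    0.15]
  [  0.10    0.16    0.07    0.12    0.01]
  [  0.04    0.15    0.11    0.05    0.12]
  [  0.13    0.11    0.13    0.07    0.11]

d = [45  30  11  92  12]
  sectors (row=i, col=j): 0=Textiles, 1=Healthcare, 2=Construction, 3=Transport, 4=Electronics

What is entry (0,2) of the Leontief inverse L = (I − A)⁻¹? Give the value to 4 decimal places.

L[0,2] = 0.2095

Form M = I − A:
  [  0.98   -0.11   -0.13   -0.07   -0.12]
  [ -0.04    0.84   -0.05   -0.07   -0.15]
  [ -0.10   -0.16    0.93   -0.12   -0.01]
  [ -0.04   -0.15   -0.11    0.95   -0.12]
  [ -0.13   -0.11   -0.13   -0.07    0.89]
Leontief inverse L = M⁻¹:
  [  1.0844    0.2338    0.2095    0.1388    0.2067]
  [  0.1054    1.2877    0.1355    0.1383    0.2514]
  [  0.1505    0.2854    1.1484    0.1850    0.1062]
  [  0.1052    0.2787    0.1923    1.1210    0.2145]
  [  0.2017    0.2569    0.2302    0.1526    1.2172]
Total output x = L · d:
  x_0 = 1.0844·45 + 0.2338·30 + 0.2095·11 + 0.1388·92 + 0.2067·12 = 73.3661
  x_1 = 0.1054·45 + 1.2877·30 + 0.1355·11 + 0.1383·92 + 0.2514·12 = 60.6014
  x_2 = 0.1505·45 + 0.2854·30 + 1.1484·11 + 0.1850·92 + 0.1062·12 = 46.2603
  x_3 = 0.1052·45 + 0.2787·30 + 0.1923·11 + 1.1210·92 + 0.2145·12 = 120.9140
  x_4 = 0.2017·45 + 0.2569·30 + 0.2302·11 + 0.1526·92 + 1.2172·12 = 47.9568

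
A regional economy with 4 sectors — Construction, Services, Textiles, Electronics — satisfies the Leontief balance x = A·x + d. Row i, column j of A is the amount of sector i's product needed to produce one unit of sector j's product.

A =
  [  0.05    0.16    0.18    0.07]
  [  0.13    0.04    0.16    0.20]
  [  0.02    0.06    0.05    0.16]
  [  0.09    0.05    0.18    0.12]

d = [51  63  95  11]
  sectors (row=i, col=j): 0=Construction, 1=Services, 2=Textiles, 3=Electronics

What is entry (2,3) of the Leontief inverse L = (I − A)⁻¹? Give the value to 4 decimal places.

Form M = I − A:
  [  0.95   -0.16   -0.18   -0.07]
  [ -0.13    0.96   -0.16   -0.20]
  [ -0.02   -0.06    0.95   -0.16]
  [ -0.09   -0.05   -0.18    0.88]
Leontief inverse L = M⁻¹:
  [  1.1052    0.2115    0.2804    0.1870]
  [  0.1876    1.1071    0.2822    0.3179]
  [  0.0579    0.0918    1.1226    0.2296]
  [  0.1355    0.1033    0.2743    1.2205]
Total output x = L · d:
  x_0 = 1.1052·51 + 0.2115·63 + 0.2804·95 + 0.1870·11 = 98.3852
  x_1 = 0.1876·51 + 1.1071·63 + 0.2822·95 + 0.3179·11 = 109.6213
  x_2 = 0.0579·51 + 0.0918·63 + 1.1226·95 + 0.2296·11 = 117.9055
  x_3 = 0.1355·51 + 0.1033·63 + 0.2743·95 + 1.2205·11 = 52.9076

L[2,3] = 0.2296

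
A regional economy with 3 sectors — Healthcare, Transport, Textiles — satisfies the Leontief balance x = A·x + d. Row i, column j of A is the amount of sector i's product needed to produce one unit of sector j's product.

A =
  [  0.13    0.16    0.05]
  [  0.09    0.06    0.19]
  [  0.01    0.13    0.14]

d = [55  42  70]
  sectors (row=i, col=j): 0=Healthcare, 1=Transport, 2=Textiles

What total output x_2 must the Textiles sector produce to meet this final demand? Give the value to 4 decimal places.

Form M = I − A:
  [  0.87   -0.16   -0.05]
  [ -0.09    0.94   -0.19]
  [ -0.01   -0.13    0.86]
Leontief inverse L = M⁻¹:
  [  1.1731    0.2157    0.1159]
  [  0.1187    1.1192    0.2542]
  [  0.0316    0.1717    1.2026]
Total output x = L · d:
  x_0 = 1.1731·55 + 0.2157·42 + 0.1159·70 = 81.6879
  x_1 = 0.1187·55 + 1.1192·42 + 0.2542·70 = 71.3256
  x_2 = 0.0316·55 + 0.1717·42 + 1.2026·70 = 93.1270

93.1270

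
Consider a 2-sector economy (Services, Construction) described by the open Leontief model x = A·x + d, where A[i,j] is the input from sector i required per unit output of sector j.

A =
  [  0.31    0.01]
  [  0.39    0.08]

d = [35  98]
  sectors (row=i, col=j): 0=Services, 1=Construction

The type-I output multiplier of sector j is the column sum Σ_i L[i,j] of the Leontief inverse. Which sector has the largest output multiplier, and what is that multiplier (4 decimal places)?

Form M = I − A:
  [  0.69   -0.01]
  [ -0.39    0.92]
Leontief inverse L = M⁻¹:
  [  1.4582    0.0159]
  [  0.6182    1.0937]
Total output x = L · d:
  x_0 = 1.4582·35 + 0.0159·98 = 52.5915
  x_1 = 0.6182·35 + 1.0937·98 = 128.8160
Output multipliers (column sums of L):
  Services: 2.0764
  Construction: 1.1095

Services (2.0764)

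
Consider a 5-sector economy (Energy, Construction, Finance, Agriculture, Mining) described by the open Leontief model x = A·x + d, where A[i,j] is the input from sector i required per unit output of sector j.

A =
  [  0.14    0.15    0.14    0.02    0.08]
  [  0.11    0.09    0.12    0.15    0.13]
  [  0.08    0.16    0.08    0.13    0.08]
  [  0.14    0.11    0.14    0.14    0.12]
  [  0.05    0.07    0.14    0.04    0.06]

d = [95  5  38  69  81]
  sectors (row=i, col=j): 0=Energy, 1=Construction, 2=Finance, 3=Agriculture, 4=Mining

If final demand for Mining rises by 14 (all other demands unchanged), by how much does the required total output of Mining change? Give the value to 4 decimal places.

Form M = I − A:
  [  0.86   -0.15   -0.14   -0.02   -0.08]
  [ -0.11    0.91   -0.12   -0.15   -0.13]
  [ -0.08   -0.16    0.92   -0.13   -0.08]
  [ -0.14   -0.11   -0.14    0.86   -0.12]
  [ -0.05   -0.07   -0.14   -0.04    0.94]
Leontief inverse L = M⁻¹:
  [  1.2570    0.2859    0.2767    0.1296    0.1866]
  [  0.2443    1.2410    0.2793    0.2760    0.2514]
  [  0.2034    0.2938    1.2238    0.2500    0.1940]
  [  0.2868    0.2759    0.3122    1.2765    0.2521]
  [  0.1276    0.1631    0.2311    0.1190    1.1321]
Total output x = L · d:
  x_0 = 1.2570·95 + 0.2859·5 + 0.2767·38 + 0.1296·69 + 0.1866·81 = 155.4210
  x_1 = 0.2443·95 + 1.2410·5 + 0.2793·38 + 0.2760·69 + 0.2514·81 = 79.4365
  x_2 = 0.2034·95 + 0.2938·5 + 1.2238·38 + 0.2500·69 + 0.1940·81 = 100.2629
  x_3 = 0.2868·95 + 0.2759·5 + 0.3122·38 + 1.2765·69 + 0.2521·81 = 148.9870
  x_4 = 0.1276·95 + 0.1631·5 + 0.2311·38 + 0.1190·69 + 1.1321·81 = 121.6254
Δx_4 = L[4,4] · Δd_4 = 1.1321 · 14 = 15.8494

15.8494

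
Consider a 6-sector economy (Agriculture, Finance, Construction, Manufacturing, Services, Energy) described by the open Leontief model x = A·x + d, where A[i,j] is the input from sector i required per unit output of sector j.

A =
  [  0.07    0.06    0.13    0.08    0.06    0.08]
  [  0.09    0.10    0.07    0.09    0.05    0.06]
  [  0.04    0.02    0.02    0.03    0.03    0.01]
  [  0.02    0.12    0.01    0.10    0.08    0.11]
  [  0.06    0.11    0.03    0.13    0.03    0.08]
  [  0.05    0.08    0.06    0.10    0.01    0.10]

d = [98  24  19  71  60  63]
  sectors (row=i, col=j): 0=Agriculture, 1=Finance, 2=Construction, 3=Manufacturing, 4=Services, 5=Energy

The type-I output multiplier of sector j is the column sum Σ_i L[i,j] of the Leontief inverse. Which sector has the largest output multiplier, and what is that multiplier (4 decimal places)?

Manufacturing (1.8847)

Form M = I − A:
  [  0.93   -0.06   -0.13   -0.08   -0.06   -0.08]
  [ -0.09    0.90   -0.07   -0.09   -0.05   -0.06]
  [ -0.04   -0.02    0.98   -0.03   -0.03   -0.01]
  [ -0.02   -0.12   -0.01    0.90   -0.08   -0.11]
  [ -0.06   -0.11   -0.03   -0.13    0.97   -0.08]
  [ -0.05   -0.08   -0.06   -0.10   -0.01    0.90]
Leontief inverse L = M⁻¹:
  [  1.1106    0.1205    0.1685    0.1448    0.0934    0.1346]
  [  0.1328    1.1644    0.1122    0.1575    0.0859    0.1176]
  [  0.0539    0.0413    1.0341    0.0527    0.0421    0.0292]
  [  0.0623    0.1908    0.0479    1.1729    0.1137    0.1723]
  [  0.1008    0.1776    0.0693    0.1987    1.0663    0.1406]
  [  0.0851    0.1361    0.0944    0.1581    0.0401    1.1517]
Total output x = L · d:
  x_0 = 1.1106·98 + 0.1205·24 + 0.1685·19 + 0.1448·71 + 0.0934·60 + 0.1346·63 = 139.3001
  x_1 = 0.1328·98 + 1.1644·24 + 0.1122·19 + 0.1575·71 + 0.0859·60 + 0.1176·63 = 66.8268
  x_2 = 0.0539·98 + 0.0413·24 + 1.0341·19 + 0.0527·71 + 0.0421·60 + 0.0292·63 = 34.0336
  x_3 = 0.0623·98 + 0.1908·24 + 0.0479·19 + 1.1729·71 + 0.1137·60 + 0.1723·63 = 112.5473
  x_4 = 0.1008·98 + 0.1776·24 + 0.0693·19 + 0.1987·71 + 1.0663·60 + 0.1406·63 = 102.4004
  x_5 = 0.0851·98 + 0.1361·24 + 0.0944·19 + 0.1581·71 + 0.0401·60 + 1.1517·63 = 99.5910
Output multipliers (column sums of L):
  Agriculture: 1.5455
  Finance: 1.8307
  Construction: 1.5264
  Manufacturing: 1.8847
  Services: 1.4415
  Energy: 1.7460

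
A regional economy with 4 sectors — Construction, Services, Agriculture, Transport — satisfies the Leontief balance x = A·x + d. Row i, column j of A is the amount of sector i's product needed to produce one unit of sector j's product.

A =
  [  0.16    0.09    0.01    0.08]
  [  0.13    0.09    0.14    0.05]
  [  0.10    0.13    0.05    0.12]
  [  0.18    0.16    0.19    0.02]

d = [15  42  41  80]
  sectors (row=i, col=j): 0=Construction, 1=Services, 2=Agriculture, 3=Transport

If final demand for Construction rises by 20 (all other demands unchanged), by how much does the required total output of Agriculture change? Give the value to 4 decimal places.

4.0101

Form M = I − A:
  [  0.84   -0.09   -0.01   -0.08]
  [ -0.13    0.91   -0.14   -0.05]
  [ -0.10   -0.13    0.95   -0.12]
  [ -0.18   -0.16   -0.19    0.98]
Leontief inverse L = M⁻¹:
  [  1.2460    0.1522    0.0589    0.1167]
  [  0.2256    1.1669    0.1947    0.1018]
  [  0.2005    0.2084    1.1182    0.1639]
  [  0.3046    0.2589    0.2594    1.0902]
Total output x = L · d:
  x_0 = 1.2460·15 + 0.1522·42 + 0.0589·41 + 0.1167·80 = 36.8307
  x_1 = 0.2256·15 + 1.1669·42 + 0.1947·41 + 0.1018·80 = 68.5208
  x_2 = 0.2005·15 + 0.2084·42 + 1.1182·41 + 0.1639·80 = 70.7224
  x_3 = 0.3046·15 + 0.2589·42 + 0.2594·41 + 1.0902·80 = 113.2960
Δx_2 = L[2,0] · Δd_0 = 0.2005 · 20 = 4.0101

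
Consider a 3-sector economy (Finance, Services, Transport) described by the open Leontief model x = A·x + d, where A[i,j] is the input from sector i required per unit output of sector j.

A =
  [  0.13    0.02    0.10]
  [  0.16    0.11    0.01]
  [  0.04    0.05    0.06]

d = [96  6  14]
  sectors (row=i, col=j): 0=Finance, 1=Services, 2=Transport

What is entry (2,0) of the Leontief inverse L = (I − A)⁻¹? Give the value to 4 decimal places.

L[2,0] = 0.0606

Form M = I − A:
  [  0.87   -0.02   -0.10]
  [ -0.16    0.89   -0.01]
  [ -0.04   -0.05    0.94]
Leontief inverse L = M⁻¹:
  [  1.1612    0.0331    0.1239]
  [  0.2094    1.1302    0.0343]
  [  0.0606    0.0615    1.0709]
Total output x = L · d:
  x_0 = 1.1612·96 + 0.0331·6 + 0.1239·14 = 113.4079
  x_1 = 0.2094·96 + 1.1302·6 + 0.0343·14 = 27.3674
  x_2 = 0.0606·96 + 0.0615·6 + 1.0709·14 = 21.1752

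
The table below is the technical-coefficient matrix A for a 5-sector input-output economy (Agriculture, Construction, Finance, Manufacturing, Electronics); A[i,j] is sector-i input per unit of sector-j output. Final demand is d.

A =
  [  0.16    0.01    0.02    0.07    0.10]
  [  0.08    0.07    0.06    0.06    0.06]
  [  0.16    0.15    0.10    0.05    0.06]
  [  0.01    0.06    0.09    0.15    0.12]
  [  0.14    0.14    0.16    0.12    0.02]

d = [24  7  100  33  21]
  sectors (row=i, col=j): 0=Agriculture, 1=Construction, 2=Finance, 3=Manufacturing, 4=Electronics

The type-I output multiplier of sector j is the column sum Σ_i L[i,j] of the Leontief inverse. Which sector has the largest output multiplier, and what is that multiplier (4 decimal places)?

Form M = I − A:
  [  0.84   -0.01   -0.02   -0.07   -0.10]
  [ -0.08    0.93   -0.06   -0.06   -0.06]
  [ -0.16   -0.15    0.90   -0.05   -0.06]
  [ -0.01   -0.06   -0.09    0.85   -0.12]
  [ -0.14   -0.14   -0.16   -0.12    0.98]
Leontief inverse L = M⁻¹:
  [  1.2358    0.0558    0.0709    0.1310    0.1499]
  [  0.1454    1.1169    0.1073    0.1117    0.1035]
  [  0.2656    0.2181    1.1665    0.1238    0.1270]
  [  0.0884    0.1336    0.1653    1.2280    0.1777]
  [  0.2515    0.2195    0.2361    0.2053    1.0991]
Total output x = L · d:
  x_0 = 1.2358·24 + 0.0558·7 + 0.0709·100 + 0.1310·33 + 0.1499·21 = 44.6166
  x_1 = 0.1454·24 + 1.1169·7 + 0.1073·100 + 0.1117·33 + 0.1035·21 = 27.8931
  x_2 = 0.2656·24 + 0.2181·7 + 1.1665·100 + 0.1238·33 + 0.1270·21 = 131.3079
  x_3 = 0.0884·24 + 0.1336·7 + 0.1653·100 + 1.2280·33 + 0.1777·21 = 63.8382
  x_4 = 0.2515·24 + 0.2195·7 + 0.2361·100 + 0.2053·33 + 1.0991·21 = 61.0421
Output multipliers (column sums of L):
  Agriculture: 1.9868
  Construction: 1.7439
  Finance: 1.7461
  Manufacturing: 1.7999
  Electronics: 1.6572

Agriculture (1.9868)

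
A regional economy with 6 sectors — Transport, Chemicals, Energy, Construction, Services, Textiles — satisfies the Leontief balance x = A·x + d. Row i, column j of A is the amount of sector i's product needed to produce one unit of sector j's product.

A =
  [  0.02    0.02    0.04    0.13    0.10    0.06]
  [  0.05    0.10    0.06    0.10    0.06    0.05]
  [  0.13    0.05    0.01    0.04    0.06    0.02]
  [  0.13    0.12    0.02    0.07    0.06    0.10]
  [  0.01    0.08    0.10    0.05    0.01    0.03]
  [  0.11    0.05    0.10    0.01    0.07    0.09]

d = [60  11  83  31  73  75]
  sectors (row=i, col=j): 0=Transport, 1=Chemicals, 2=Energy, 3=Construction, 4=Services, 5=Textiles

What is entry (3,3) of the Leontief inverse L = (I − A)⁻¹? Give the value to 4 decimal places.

L[3,3] = 1.1310

Form M = I − A:
  [  0.98   -0.02   -0.04   -0.13   -0.10   -0.06]
  [ -0.05    0.90   -0.06   -0.10   -0.06   -0.05]
  [ -0.13   -0.05    0.99   -0.04   -0.06   -0.02]
  [ -0.13   -0.12   -0.02    0.93   -0.06   -0.10]
  [ -0.01   -0.08   -0.10   -0.05    0.99   -0.03]
  [ -0.11   -0.05   -0.10   -0.01   -0.07    0.91]
Leontief inverse L = M⁻¹:
  [  1.0684    0.0676    0.0741    0.1681    0.1337    0.0987]
  [  0.1027    1.1528    0.0966    0.1489    0.1016    0.0919]
  [  0.1592    0.0830    1.0376    0.0813    0.0924    0.0498]
  [  0.1862    0.1772    0.0678    1.1310    0.1129    0.1515]
  [  0.0494    0.1139    0.1210    0.0808    1.0381    0.0553]
  [  0.1581    0.0913    0.1383    0.0561    0.1130    1.1273]
Total output x = L · d:
  x_0 = 1.0684·60 + 0.0676·11 + 0.0741·83 + 0.1681·31 + 0.1337·73 + 0.0987·75 = 93.3704
  x_1 = 0.1027·60 + 1.1528·11 + 0.0966·83 + 0.1489·31 + 0.1016·73 + 0.0919·75 = 45.7915
  x_2 = 0.1592·60 + 0.0830·11 + 1.0376·83 + 0.0813·31 + 0.0924·73 + 0.0498·75 = 109.5918
  x_3 = 0.1862·60 + 0.1772·11 + 0.0678·83 + 1.1310·31 + 0.1129·73 + 0.1515·75 = 73.4162
  x_4 = 0.0494·60 + 0.1139·11 + 0.1210·83 + 0.0808·31 + 1.0381·73 + 0.0553·75 = 96.6891
  x_5 = 0.1581·60 + 0.0913·11 + 0.1383·83 + 0.0561·31 + 0.1130·73 + 1.1273·75 = 116.5076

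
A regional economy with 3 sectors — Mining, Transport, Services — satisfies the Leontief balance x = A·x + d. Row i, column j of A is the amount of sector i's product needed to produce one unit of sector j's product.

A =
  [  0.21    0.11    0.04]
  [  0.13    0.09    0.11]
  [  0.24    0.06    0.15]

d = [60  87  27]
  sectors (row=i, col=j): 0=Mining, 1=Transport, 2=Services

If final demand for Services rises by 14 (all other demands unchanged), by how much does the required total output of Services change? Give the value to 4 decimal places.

16.9566

Form M = I − A:
  [  0.79   -0.11   -0.04]
  [ -0.13    0.91   -0.11]
  [ -0.24   -0.06    0.85]
Leontief inverse L = M⁻¹:
  [  1.3183    0.1648    0.0834]
  [  0.2353    1.1378    0.1583]
  [  0.3888    0.1269    1.2112]
Total output x = L · d:
  x_0 = 1.3183·60 + 0.1648·87 + 0.0834·27 = 95.6895
  x_1 = 0.2353·60 + 1.1378·87 + 0.1583·27 = 117.3815
  x_2 = 0.3888·60 + 0.1269·87 + 1.2112·27 = 67.0687
Δx_2 = L[2,2] · Δd_2 = 1.2112 · 14 = 16.9566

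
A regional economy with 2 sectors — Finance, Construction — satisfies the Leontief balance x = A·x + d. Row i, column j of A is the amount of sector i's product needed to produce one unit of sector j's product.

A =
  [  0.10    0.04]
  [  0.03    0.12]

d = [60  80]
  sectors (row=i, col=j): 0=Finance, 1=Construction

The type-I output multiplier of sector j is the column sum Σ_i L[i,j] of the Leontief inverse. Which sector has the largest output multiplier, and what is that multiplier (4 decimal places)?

Form M = I − A:
  [  0.90   -0.04]
  [ -0.03    0.88]
Leontief inverse L = M⁻¹:
  [  1.1128    0.0506]
  [  0.0379    1.1381]
Total output x = L · d:
  x_0 = 1.1128·60 + 0.0506·80 = 70.8144
  x_1 = 0.0379·60 + 1.1381·80 = 93.3232
Output multipliers (column sums of L):
  Finance: 1.1507
  Construction: 1.1887

Construction (1.1887)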